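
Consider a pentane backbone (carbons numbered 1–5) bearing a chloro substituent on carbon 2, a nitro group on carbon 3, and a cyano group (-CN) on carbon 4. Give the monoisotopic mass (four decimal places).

Atom tally by fragment:
  CH3 → C:1 H:3
  CH(Cl) → C:1 H:1 Cl:1
  CH(NO2) → C:1 H:1 N:1 O:2
  CH(CN) → C:2 H:1 N:1
  CH3 → C:1 H:3
Element totals:
  C: 6
  H: 9
  Cl: 1
  N: 2
  O: 2
Molecular formula: C6H9ClN2O2.
  M = 6(12.0) + 9(1.007825) + 34.968853 + 2(14.003074) + 2(15.994915)
    = 72.000000 + 9.070425 + 34.968853 + 28.006148 + 31.989830 = 176.035256

176.0353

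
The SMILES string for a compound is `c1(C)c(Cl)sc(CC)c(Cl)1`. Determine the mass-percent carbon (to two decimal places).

Atom tally by fragment:
  thiophene ring core → C:4 H:4 S:1
  (− 4 ring H displaced by substituents)
  + CH3 → C:1 H:3
  + Cl → Cl:1
  + C2H5 → C:2 H:5
  + Cl → Cl:1
Element totals:
  C: 7
  H: 8
  Cl: 2
  S: 1
Molecular formula: C7H8Cl2S.
Molar mass = 195.101 g/mol.
Mass from C: 7 × 12.011 = 84.077 g/mol.
%C = 84.077 / 195.101 × 100 = 43.09%.

43.09%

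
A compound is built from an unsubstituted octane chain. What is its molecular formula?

Atom tally by fragment:
  CH3 → C:1 H:3
  CH2 → C:1 H:2
  CH2 → C:1 H:2
  CH2 → C:1 H:2
  CH2 → C:1 H:2
  CH2 → C:1 H:2
  CH2 → C:1 H:2
  CH3 → C:1 H:3
Element totals:
  C: 8
  H: 18

C8H18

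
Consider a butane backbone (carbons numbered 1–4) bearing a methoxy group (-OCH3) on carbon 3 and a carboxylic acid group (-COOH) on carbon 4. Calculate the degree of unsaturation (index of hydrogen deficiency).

Atom tally by fragment:
  CH3 → C:1 H:3
  CH2 → C:1 H:2
  CH(OCH3) → C:2 H:4 O:1
  CH2COOH → C:2 H:3 O:2
Element totals:
  C: 6
  H: 12
  O: 3
Molecular formula: C6H12O3.
DoU = (2C + 2 + N − H − X) / 2 = (2·6 + 2 + 0 − 12 − 0) / 2 = 1.

1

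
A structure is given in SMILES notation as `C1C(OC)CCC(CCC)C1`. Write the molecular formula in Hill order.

Atom tally by fragment:
  cyclohexane ring core → C:6 H:12
  (− 2 ring H displaced by substituents)
  + OCH3 → C:1 H:3 O:1
  + CH2CH2CH3 → C:3 H:7
Element totals:
  C: 10
  H: 20
  O: 1

C10H20O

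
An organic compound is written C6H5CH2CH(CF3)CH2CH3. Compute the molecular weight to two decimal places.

202.22 g/mol

Atom tally by fragment:
  C6H5CH2 → C:7 H:7
  CH(CF3) → C:2 H:1 F:3
  CH2 → C:1 H:2
  CH3 → C:1 H:3
Element totals:
  C: 11
  H: 13
  F: 3
Molecular formula: C11H13F3.
  M = 11(12.011) + 13(1.008) + 3(18.998)
    = 132.121 + 13.104 + 56.994 = 202.219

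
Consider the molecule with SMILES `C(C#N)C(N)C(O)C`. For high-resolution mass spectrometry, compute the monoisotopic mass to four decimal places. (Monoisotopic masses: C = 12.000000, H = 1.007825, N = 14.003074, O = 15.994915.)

Atom tally by fragment:
  NCCH2 → C:2 H:2 N:1
  CH(NH2) → C:1 H:3 N:1
  CH(OH) → C:1 H:2 O:1
  CH3 → C:1 H:3
Element totals:
  C: 5
  H: 10
  N: 2
  O: 1
Molecular formula: C5H10N2O.
  M = 5(12.0) + 10(1.007825) + 2(14.003074) + 15.994915
    = 60.000000 + 10.078250 + 28.006148 + 15.994915 = 114.079313

114.0793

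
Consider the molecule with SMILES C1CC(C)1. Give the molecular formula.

C4H8

Atom tally by fragment:
  cyclopropane ring core → C:3 H:6
  (− 1 ring H displaced by substituents)
  + CH3 → C:1 H:3
Element totals:
  C: 4
  H: 8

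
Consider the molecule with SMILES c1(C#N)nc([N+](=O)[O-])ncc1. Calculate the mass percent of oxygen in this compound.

Atom tally by fragment:
  pyrimidine ring core → C:4 H:4 N:2
  (− 2 ring H displaced by substituents)
  + CN → C:1 N:1
  + NO2 → N:1 O:2
Element totals:
  C: 5
  H: 2
  N: 4
  O: 2
Molecular formula: C5H2N4O2.
Molar mass = 150.097 g/mol.
Mass from O: 2 × 15.999 = 31.998 g/mol.
%O = 31.998 / 150.097 × 100 = 21.32%.

21.32%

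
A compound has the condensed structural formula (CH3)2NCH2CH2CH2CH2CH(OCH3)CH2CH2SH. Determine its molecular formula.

Atom tally by fragment:
  (CH3)2NCH2 → C:3 H:8 N:1
  CH2 → C:1 H:2
  CH2 → C:1 H:2
  CH2 → C:1 H:2
  CH(OCH3) → C:2 H:4 O:1
  CH2 → C:1 H:2
  CH2SH → C:1 H:3 S:1
Element totals:
  C: 10
  H: 23
  N: 1
  O: 1
  S: 1

C10H23NOS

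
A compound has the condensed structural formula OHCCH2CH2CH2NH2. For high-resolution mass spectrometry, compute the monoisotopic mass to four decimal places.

87.0684

Atom tally by fragment:
  OHCCH2 → C:2 H:3 O:1
  CH2 → C:1 H:2
  CH2NH2 → C:1 H:4 N:1
Element totals:
  C: 4
  H: 9
  N: 1
  O: 1
Molecular formula: C4H9NO.
  M = 4(12.0) + 9(1.007825) + 14.003074 + 15.994915
    = 48.000000 + 9.070425 + 14.003074 + 15.994915 = 87.068414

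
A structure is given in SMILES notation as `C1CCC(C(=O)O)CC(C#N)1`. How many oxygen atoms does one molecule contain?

Atom tally by fragment:
  cyclohexane ring core → C:6 H:12
  (− 2 ring H displaced by substituents)
  + COOH → C:1 H:1 O:2
  + CN → C:1 N:1
Element totals:
  C: 8
  H: 11
  N: 1
  O: 2

2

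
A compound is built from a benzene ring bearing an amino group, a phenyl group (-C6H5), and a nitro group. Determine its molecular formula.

Atom tally by fragment:
  benzene ring core → C:6 H:6
  (− 3 ring H displaced by substituents)
  + NH2 → N:1 H:2
  + C6H5 → C:6 H:5
  + NO2 → N:1 O:2
Element totals:
  C: 12
  H: 10
  N: 2
  O: 2

C12H10N2O2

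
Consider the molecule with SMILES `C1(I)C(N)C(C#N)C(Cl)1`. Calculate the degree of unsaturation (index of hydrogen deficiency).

3

Atom tally by fragment:
  cyclobutane ring core → C:4 H:8
  (− 4 ring H displaced by substituents)
  + I → I:1
  + NH2 → N:1 H:2
  + CN → C:1 N:1
  + Cl → Cl:1
Element totals:
  C: 5
  H: 6
  Cl: 1
  I: 1
  N: 2
Molecular formula: C5H6ClIN2.
DoU = (2C + 2 + N − H − X) / 2 = (2·5 + 2 + 2 − 6 − 2) / 2 = 3.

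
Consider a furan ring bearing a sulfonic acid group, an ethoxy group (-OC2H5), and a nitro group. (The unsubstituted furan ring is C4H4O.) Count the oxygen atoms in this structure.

7

Atom tally by fragment:
  furan ring core → C:4 H:4 O:1
  (− 3 ring H displaced by substituents)
  + SO3H → S:1 O:3 H:1
  + OC2H5 → C:2 H:5 O:1
  + NO2 → N:1 O:2
Element totals:
  C: 6
  H: 7
  N: 1
  O: 7
  S: 1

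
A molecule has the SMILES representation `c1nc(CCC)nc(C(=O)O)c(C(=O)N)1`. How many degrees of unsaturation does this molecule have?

Atom tally by fragment:
  pyrimidine ring core → C:4 H:4 N:2
  (− 3 ring H displaced by substituents)
  + CH2CH2CH3 → C:3 H:7
  + COOH → C:1 H:1 O:2
  + CONH2 → C:1 H:2 O:1 N:1
Element totals:
  C: 9
  H: 11
  N: 3
  O: 3
Molecular formula: C9H11N3O3.
DoU = (2C + 2 + N − H − X) / 2 = (2·9 + 2 + 3 − 11 − 0) / 2 = 6.

6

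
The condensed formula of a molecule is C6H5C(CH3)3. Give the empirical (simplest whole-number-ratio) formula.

C5H7

Atom tally by fragment:
  benzene ring core → C:6 H:6
  (− 1 ring H displaced by substituents)
  + C(CH3)3 → C:4 H:9
Element totals:
  C: 10
  H: 14
Molecular formula: C10H14.
gcd of subscripts = 2; dividing each by 2:
  C: 10/2 = 5
  H: 14/2 = 7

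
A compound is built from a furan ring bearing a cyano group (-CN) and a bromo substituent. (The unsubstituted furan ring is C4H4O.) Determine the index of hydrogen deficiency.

5

Atom tally by fragment:
  furan ring core → C:4 H:4 O:1
  (− 2 ring H displaced by substituents)
  + CN → C:1 N:1
  + Br → Br:1
Element totals:
  C: 5
  H: 2
  Br: 1
  N: 1
  O: 1
Molecular formula: C5H2BrNO.
DoU = (2C + 2 + N − H − X) / 2 = (2·5 + 2 + 1 − 2 − 1) / 2 = 5.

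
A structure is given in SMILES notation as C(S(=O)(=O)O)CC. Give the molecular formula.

C3H8O3S

Atom tally by fragment:
  HO3SCH2 → C:1 H:3 S:1 O:3
  CH2 → C:1 H:2
  CH3 → C:1 H:3
Element totals:
  C: 3
  H: 8
  O: 3
  S: 1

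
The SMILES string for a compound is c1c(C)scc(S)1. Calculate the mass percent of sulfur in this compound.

49.24%

Atom tally by fragment:
  thiophene ring core → C:4 H:4 S:1
  (− 2 ring H displaced by substituents)
  + CH3 → C:1 H:3
  + SH → S:1 H:1
Element totals:
  C: 5
  H: 6
  S: 2
Molecular formula: C5H6S2.
Molar mass = 130.223 g/mol.
Mass from S: 2 × 32.06 = 64.120 g/mol.
%S = 64.120 / 130.223 × 100 = 49.24%.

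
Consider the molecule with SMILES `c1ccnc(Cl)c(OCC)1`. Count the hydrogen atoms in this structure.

8

Atom tally by fragment:
  pyridine ring core → C:5 H:5 N:1
  (− 2 ring H displaced by substituents)
  + Cl → Cl:1
  + OC2H5 → C:2 H:5 O:1
Element totals:
  C: 7
  H: 8
  Cl: 1
  N: 1
  O: 1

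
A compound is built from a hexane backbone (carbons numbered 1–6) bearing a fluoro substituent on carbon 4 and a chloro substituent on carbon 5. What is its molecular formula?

C6H12ClF

Atom tally by fragment:
  CH3 → C:1 H:3
  CH2 → C:1 H:2
  CH2 → C:1 H:2
  CH(F) → C:1 H:1 F:1
  CH(Cl) → C:1 H:1 Cl:1
  CH3 → C:1 H:3
Element totals:
  C: 6
  H: 12
  Cl: 1
  F: 1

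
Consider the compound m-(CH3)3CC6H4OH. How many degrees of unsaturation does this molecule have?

Atom tally by fragment:
  benzene ring core → C:6 H:6
  (− 2 ring H displaced by substituents)
  + C(CH3)3 → C:4 H:9
  + OH → O:1 H:1
Element totals:
  C: 10
  H: 14
  O: 1
Molecular formula: C10H14O.
DoU = (2C + 2 + N − H − X) / 2 = (2·10 + 2 + 0 − 14 − 0) / 2 = 4.

4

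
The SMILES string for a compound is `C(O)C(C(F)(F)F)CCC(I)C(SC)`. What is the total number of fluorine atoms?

3

Atom tally by fragment:
  HOCH2 → C:1 H:3 O:1
  CH(CF3) → C:2 H:1 F:3
  CH2 → C:1 H:2
  CH2 → C:1 H:2
  CH(I) → C:1 H:1 I:1
  CH2SCH3 → C:2 H:5 S:1
Element totals:
  C: 8
  H: 14
  F: 3
  I: 1
  O: 1
  S: 1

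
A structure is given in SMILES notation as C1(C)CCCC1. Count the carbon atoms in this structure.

6

Atom tally by fragment:
  cyclopentane ring core → C:5 H:10
  (− 1 ring H displaced by substituents)
  + CH3 → C:1 H:3
Element totals:
  C: 6
  H: 12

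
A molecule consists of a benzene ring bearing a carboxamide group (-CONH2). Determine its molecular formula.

C7H7NO

Atom tally by fragment:
  benzene ring core → C:6 H:6
  (− 1 ring H displaced by substituents)
  + CONH2 → C:1 H:2 O:1 N:1
Element totals:
  C: 7
  H: 7
  N: 1
  O: 1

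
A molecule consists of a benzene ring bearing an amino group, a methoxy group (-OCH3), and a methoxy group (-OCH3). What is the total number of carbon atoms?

8

Atom tally by fragment:
  benzene ring core → C:6 H:6
  (− 3 ring H displaced by substituents)
  + NH2 → N:1 H:2
  + OCH3 → C:1 H:3 O:1
  + OCH3 → C:1 H:3 O:1
Element totals:
  C: 8
  H: 11
  N: 1
  O: 2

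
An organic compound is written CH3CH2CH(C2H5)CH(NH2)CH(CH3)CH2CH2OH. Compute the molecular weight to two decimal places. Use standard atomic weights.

Atom tally by fragment:
  CH3 → C:1 H:3
  CH2 → C:1 H:2
  CH(C2H5) → C:3 H:6
  CH(NH2) → C:1 H:3 N:1
  CH(CH3) → C:2 H:4
  CH2 → C:1 H:2
  CH2OH → C:1 H:3 O:1
Element totals:
  C: 10
  H: 23
  N: 1
  O: 1
Molecular formula: C10H23NO.
  M = 10(12.011) + 23(1.008) + 14.007 + 15.999
    = 120.110 + 23.184 + 14.007 + 15.999 = 173.300

173.30 g/mol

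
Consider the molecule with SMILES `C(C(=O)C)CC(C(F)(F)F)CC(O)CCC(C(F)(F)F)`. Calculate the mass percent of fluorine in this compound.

36.98%

Atom tally by fragment:
  CH3COCH2 → C:3 H:5 O:1
  CH2 → C:1 H:2
  CH(CF3) → C:2 H:1 F:3
  CH2 → C:1 H:2
  CH(OH) → C:1 H:2 O:1
  CH2 → C:1 H:2
  CH2 → C:1 H:2
  CH2CF3 → C:2 H:2 F:3
Element totals:
  C: 12
  H: 18
  F: 6
  O: 2
Molecular formula: C12H18F6O2.
Molar mass = 308.262 g/mol.
Mass from F: 6 × 18.998 = 113.988 g/mol.
%F = 113.988 / 308.262 × 100 = 36.98%.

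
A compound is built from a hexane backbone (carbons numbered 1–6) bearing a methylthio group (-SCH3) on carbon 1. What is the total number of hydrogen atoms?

Atom tally by fragment:
  CH3SCH2 → C:2 H:5 S:1
  CH2 → C:1 H:2
  CH2 → C:1 H:2
  CH2 → C:1 H:2
  CH2 → C:1 H:2
  CH3 → C:1 H:3
Element totals:
  C: 7
  H: 16
  S: 1

16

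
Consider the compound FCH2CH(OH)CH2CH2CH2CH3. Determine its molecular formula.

Element totals:
  C: 6
  H: 13
  F: 1
  O: 1

C6H13FO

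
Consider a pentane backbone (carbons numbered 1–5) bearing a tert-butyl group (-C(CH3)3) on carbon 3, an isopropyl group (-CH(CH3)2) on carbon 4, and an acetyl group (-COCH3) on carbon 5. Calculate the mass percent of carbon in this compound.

79.18%

Atom tally by fragment:
  CH3 → C:1 H:3
  CH2 → C:1 H:2
  CH(C(CH3)3) → C:5 H:10
  CH(CH(CH3)2) → C:4 H:8
  CH2COCH3 → C:3 H:5 O:1
Element totals:
  C: 14
  H: 28
  O: 1
Molecular formula: C14H28O.
Molar mass = 212.377 g/mol.
Mass from C: 14 × 12.011 = 168.154 g/mol.
%C = 168.154 / 212.377 × 100 = 79.18%.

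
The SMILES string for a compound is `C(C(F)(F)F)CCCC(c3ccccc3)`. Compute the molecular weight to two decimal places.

Atom tally by fragment:
  F3CCH2 → C:2 H:2 F:3
  CH2 → C:1 H:2
  CH2 → C:1 H:2
  CH2 → C:1 H:2
  CH2C6H5 → C:7 H:7
Element totals:
  C: 12
  H: 15
  F: 3
Molecular formula: C12H15F3.
  M = 12(12.011) + 15(1.008) + 3(18.998)
    = 144.132 + 15.120 + 56.994 = 216.246

216.25 g/mol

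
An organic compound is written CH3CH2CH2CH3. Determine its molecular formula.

Atom tally by fragment:
  CH3 → C:1 H:3
  CH2 → C:1 H:2
  CH2 → C:1 H:2
  CH3 → C:1 H:3
Element totals:
  C: 4
  H: 10

C4H10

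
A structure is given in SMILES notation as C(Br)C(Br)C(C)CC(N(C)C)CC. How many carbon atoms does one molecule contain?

10

Atom tally by fragment:
  BrCH2 → C:1 H:2 Br:1
  CH(Br) → C:1 H:1 Br:1
  CH(CH3) → C:2 H:4
  CH2 → C:1 H:2
  CH(N(CH3)2) → C:3 H:7 N:1
  CH2 → C:1 H:2
  CH3 → C:1 H:3
Element totals:
  C: 10
  H: 21
  Br: 2
  N: 1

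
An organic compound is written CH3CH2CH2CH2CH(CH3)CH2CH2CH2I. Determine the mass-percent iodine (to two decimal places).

49.93%

Atom tally by fragment:
  CH3 → C:1 H:3
  CH2 → C:1 H:2
  CH2 → C:1 H:2
  CH2 → C:1 H:2
  CH(CH3) → C:2 H:4
  CH2 → C:1 H:2
  CH2 → C:1 H:2
  CH2I → C:1 H:2 I:1
Element totals:
  C: 9
  H: 19
  I: 1
Molecular formula: C9H19I.
Molar mass = 254.155 g/mol.
Mass from I: 1 × 126.904 = 126.904 g/mol.
%I = 126.904 / 254.155 × 100 = 49.93%.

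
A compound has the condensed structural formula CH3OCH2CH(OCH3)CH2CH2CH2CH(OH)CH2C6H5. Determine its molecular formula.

Atom tally by fragment:
  CH3OCH2 → C:2 H:5 O:1
  CH(OCH3) → C:2 H:4 O:1
  CH2 → C:1 H:2
  CH2 → C:1 H:2
  CH2 → C:1 H:2
  CH(OH) → C:1 H:2 O:1
  CH2C6H5 → C:7 H:7
Element totals:
  C: 15
  H: 24
  O: 3

C15H24O3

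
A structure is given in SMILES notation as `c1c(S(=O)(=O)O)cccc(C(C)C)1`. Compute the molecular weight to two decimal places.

200.25 g/mol

Atom tally by fragment:
  benzene ring core → C:6 H:6
  (− 2 ring H displaced by substituents)
  + SO3H → S:1 O:3 H:1
  + CH(CH3)2 → C:3 H:7
Element totals:
  C: 9
  H: 12
  O: 3
  S: 1
Molecular formula: C9H12O3S.
  M = 9(12.011) + 12(1.008) + 3(15.999) + 32.06
    = 108.099 + 12.096 + 47.997 + 32.060 = 200.252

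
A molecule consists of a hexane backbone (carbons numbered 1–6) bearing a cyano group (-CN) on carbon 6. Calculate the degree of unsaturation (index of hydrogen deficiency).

Atom tally by fragment:
  CH3 → C:1 H:3
  CH2 → C:1 H:2
  CH2 → C:1 H:2
  CH2 → C:1 H:2
  CH2 → C:1 H:2
  CH2CN → C:2 H:2 N:1
Element totals:
  C: 7
  H: 13
  N: 1
Molecular formula: C7H13N.
DoU = (2C + 2 + N − H − X) / 2 = (2·7 + 2 + 1 − 13 − 0) / 2 = 2.

2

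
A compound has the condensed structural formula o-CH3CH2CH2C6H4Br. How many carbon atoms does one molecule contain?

9

Element totals:
  C: 9
  H: 11
  Br: 1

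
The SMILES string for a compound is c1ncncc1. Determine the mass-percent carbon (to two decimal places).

59.99%

Atom tally by fragment:
  pyrimidine ring core → C:4 H:4 N:2
Element totals:
  C: 4
  H: 4
  N: 2
Molecular formula: C4H4N2.
Molar mass = 80.090 g/mol.
Mass from C: 4 × 12.011 = 48.044 g/mol.
%C = 48.044 / 80.090 × 100 = 59.99%.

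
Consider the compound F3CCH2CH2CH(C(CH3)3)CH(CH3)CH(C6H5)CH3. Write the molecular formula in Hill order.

C18H27F3

Atom tally by fragment:
  F3CCH2 → C:2 H:2 F:3
  CH2 → C:1 H:2
  CH(C(CH3)3) → C:5 H:10
  CH(CH3) → C:2 H:4
  CH(C6H5) → C:7 H:6
  CH3 → C:1 H:3
Element totals:
  C: 18
  H: 27
  F: 3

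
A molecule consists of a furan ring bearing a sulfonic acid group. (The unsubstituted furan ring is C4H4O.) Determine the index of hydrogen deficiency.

Atom tally by fragment:
  furan ring core → C:4 H:4 O:1
  (− 1 ring H displaced by substituents)
  + SO3H → S:1 O:3 H:1
Element totals:
  C: 4
  H: 4
  O: 4
  S: 1
Molecular formula: C4H4O4S.
DoU = (2C + 2 + N − H − X) / 2 = (2·4 + 2 + 0 − 4 − 0) / 2 = 3.

3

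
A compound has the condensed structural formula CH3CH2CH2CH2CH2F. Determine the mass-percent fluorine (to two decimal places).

Element totals:
  C: 5
  H: 11
  F: 1
Molecular formula: C5H11F.
Molar mass = 90.141 g/mol.
Mass from F: 1 × 18.998 = 18.998 g/mol.
%F = 18.998 / 90.141 × 100 = 21.08%.

21.08%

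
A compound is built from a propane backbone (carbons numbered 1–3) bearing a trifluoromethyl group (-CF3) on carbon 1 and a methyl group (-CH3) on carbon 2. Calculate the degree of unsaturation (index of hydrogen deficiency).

0

Atom tally by fragment:
  F3CCH2 → C:2 H:2 F:3
  CH(CH3) → C:2 H:4
  CH3 → C:1 H:3
Element totals:
  C: 5
  H: 9
  F: 3
Molecular formula: C5H9F3.
DoU = (2C + 2 + N − H − X) / 2 = (2·5 + 2 + 0 − 9 − 3) / 2 = 0.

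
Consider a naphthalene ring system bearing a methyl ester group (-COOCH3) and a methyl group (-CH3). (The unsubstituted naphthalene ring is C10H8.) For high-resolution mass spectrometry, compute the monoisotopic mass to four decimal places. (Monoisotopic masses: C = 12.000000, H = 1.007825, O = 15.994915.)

Atom tally by fragment:
  naphthalene ring system core → C:10 H:8
  (− 2 ring H displaced by substituents)
  + COOCH3 → C:2 H:3 O:2
  + CH3 → C:1 H:3
Element totals:
  C: 13
  H: 12
  O: 2
Molecular formula: C13H12O2.
  M = 13(12.0) + 12(1.007825) + 2(15.994915)
    = 156.000000 + 12.093900 + 31.989830 = 200.083730

200.0837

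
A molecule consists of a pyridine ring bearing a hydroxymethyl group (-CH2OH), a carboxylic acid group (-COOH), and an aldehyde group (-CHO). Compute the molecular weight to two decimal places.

181.15 g/mol

Atom tally by fragment:
  pyridine ring core → C:5 H:5 N:1
  (− 3 ring H displaced by substituents)
  + CH2OH → C:1 H:3 O:1
  + COOH → C:1 H:1 O:2
  + CHO → C:1 H:1 O:1
Element totals:
  C: 8
  H: 7
  N: 1
  O: 4
Molecular formula: C8H7NO4.
  M = 8(12.011) + 7(1.008) + 14.007 + 4(15.999)
    = 96.088 + 7.056 + 14.007 + 63.996 = 181.147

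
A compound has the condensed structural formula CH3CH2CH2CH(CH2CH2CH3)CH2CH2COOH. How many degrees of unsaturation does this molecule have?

1

Element totals:
  C: 10
  H: 20
  O: 2
Molecular formula: C10H20O2.
DoU = (2C + 2 + N − H − X) / 2 = (2·10 + 2 + 0 − 20 − 0) / 2 = 1.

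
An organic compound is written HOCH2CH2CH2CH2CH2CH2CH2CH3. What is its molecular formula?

C8H18O

Atom tally by fragment:
  HOCH2CH2 → C:2 H:5 O:1
  CH2 → C:1 H:2
  CH2 → C:1 H:2
  CH2 → C:1 H:2
  CH2 → C:1 H:2
  CH2 → C:1 H:2
  CH3 → C:1 H:3
Element totals:
  C: 8
  H: 18
  O: 1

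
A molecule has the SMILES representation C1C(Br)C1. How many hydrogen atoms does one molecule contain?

5

Atom tally by fragment:
  cyclopropane ring core → C:3 H:6
  (− 1 ring H displaced by substituents)
  + Br → Br:1
Element totals:
  C: 3
  H: 5
  Br: 1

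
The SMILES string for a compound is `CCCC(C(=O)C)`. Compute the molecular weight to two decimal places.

100.16 g/mol

Atom tally by fragment:
  CH3 → C:1 H:3
  CH2 → C:1 H:2
  CH2 → C:1 H:2
  CH2COCH3 → C:3 H:5 O:1
Element totals:
  C: 6
  H: 12
  O: 1
Molecular formula: C6H12O.
  M = 6(12.011) + 12(1.008) + 15.999
    = 72.066 + 12.096 + 15.999 = 100.161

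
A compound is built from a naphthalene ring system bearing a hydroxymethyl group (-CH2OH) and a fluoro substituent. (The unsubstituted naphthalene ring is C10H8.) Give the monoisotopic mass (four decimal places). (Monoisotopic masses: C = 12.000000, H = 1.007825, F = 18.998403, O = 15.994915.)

Atom tally by fragment:
  naphthalene ring system core → C:10 H:8
  (− 2 ring H displaced by substituents)
  + CH2OH → C:1 H:3 O:1
  + F → F:1
Element totals:
  C: 11
  H: 9
  F: 1
  O: 1
Molecular formula: C11H9FO.
  M = 11(12.0) + 9(1.007825) + 18.998403 + 15.994915
    = 132.000000 + 9.070425 + 18.998403 + 15.994915 = 176.063743

176.0637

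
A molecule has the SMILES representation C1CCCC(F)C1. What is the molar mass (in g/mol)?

Atom tally by fragment:
  cyclohexane ring core → C:6 H:12
  (− 1 ring H displaced by substituents)
  + F → F:1
Element totals:
  C: 6
  H: 11
  F: 1
Molecular formula: C6H11F.
  M = 6(12.011) + 11(1.008) + 18.998
    = 72.066 + 11.088 + 18.998 = 102.152

102.15 g/mol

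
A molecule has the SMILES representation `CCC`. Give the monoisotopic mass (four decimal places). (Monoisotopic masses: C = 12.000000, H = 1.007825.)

44.0626

Atom tally by fragment:
  CH3 → C:1 H:3
  CH2 → C:1 H:2
  CH3 → C:1 H:3
Element totals:
  C: 3
  H: 8
Molecular formula: C3H8.
  M = 3(12.0) + 8(1.007825)
    = 36.000000 + 8.062600 = 44.062600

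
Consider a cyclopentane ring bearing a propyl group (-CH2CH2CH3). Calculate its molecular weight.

112.22 g/mol

Atom tally by fragment:
  cyclopentane ring core → C:5 H:10
  (− 1 ring H displaced by substituents)
  + CH2CH2CH3 → C:3 H:7
Element totals:
  C: 8
  H: 16
Molecular formula: C8H16.
  M = 8(12.011) + 16(1.008)
    = 96.088 + 16.128 = 112.216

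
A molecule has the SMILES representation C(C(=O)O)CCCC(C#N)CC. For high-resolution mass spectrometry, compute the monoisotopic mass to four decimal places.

169.1103

Atom tally by fragment:
  HOOCCH2 → C:2 H:3 O:2
  CH2 → C:1 H:2
  CH2 → C:1 H:2
  CH2 → C:1 H:2
  CH(CN) → C:2 H:1 N:1
  CH2 → C:1 H:2
  CH3 → C:1 H:3
Element totals:
  C: 9
  H: 15
  N: 1
  O: 2
Molecular formula: C9H15NO2.
  M = 9(12.0) + 15(1.007825) + 14.003074 + 2(15.994915)
    = 108.000000 + 15.117375 + 14.003074 + 31.989830 = 169.110279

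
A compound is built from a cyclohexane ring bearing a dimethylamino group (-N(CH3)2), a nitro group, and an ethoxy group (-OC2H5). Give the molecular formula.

Atom tally by fragment:
  cyclohexane ring core → C:6 H:12
  (− 3 ring H displaced by substituents)
  + N(CH3)2 → N:1 C:2 H:6
  + NO2 → N:1 O:2
  + OC2H5 → C:2 H:5 O:1
Element totals:
  C: 10
  H: 20
  N: 2
  O: 3

C10H20N2O3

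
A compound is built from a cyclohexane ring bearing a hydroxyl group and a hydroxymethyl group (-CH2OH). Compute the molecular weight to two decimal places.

130.19 g/mol

Atom tally by fragment:
  cyclohexane ring core → C:6 H:12
  (− 2 ring H displaced by substituents)
  + OH → O:1 H:1
  + CH2OH → C:1 H:3 O:1
Element totals:
  C: 7
  H: 14
  O: 2
Molecular formula: C7H14O2.
  M = 7(12.011) + 14(1.008) + 2(15.999)
    = 84.077 + 14.112 + 31.998 = 130.187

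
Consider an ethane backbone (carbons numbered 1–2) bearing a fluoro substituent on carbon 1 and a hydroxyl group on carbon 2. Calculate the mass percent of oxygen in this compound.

Atom tally by fragment:
  FCH2 → C:1 H:2 F:1
  CH2OH → C:1 H:3 O:1
Element totals:
  C: 2
  H: 5
  F: 1
  O: 1
Molecular formula: C2H5FO.
Molar mass = 64.059 g/mol.
Mass from O: 1 × 15.999 = 15.999 g/mol.
%O = 15.999 / 64.059 × 100 = 24.98%.

24.98%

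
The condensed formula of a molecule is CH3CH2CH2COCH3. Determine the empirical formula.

C5H10O

Atom tally by fragment:
  CH3 → C:1 H:3
  CH2 → C:1 H:2
  CH2COCH3 → C:3 H:5 O:1
Element totals:
  C: 5
  H: 10
  O: 1
Molecular formula: C5H10O.
gcd of subscripts (5, 10, 1) = 1, so the empirical formula equals the molecular formula.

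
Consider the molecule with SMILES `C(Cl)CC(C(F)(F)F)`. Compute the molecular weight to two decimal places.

146.54 g/mol

Atom tally by fragment:
  ClCH2 → C:1 H:2 Cl:1
  CH2 → C:1 H:2
  CH2CF3 → C:2 H:2 F:3
Element totals:
  C: 4
  H: 6
  Cl: 1
  F: 3
Molecular formula: C4H6ClF3.
  M = 4(12.011) + 6(1.008) + 35.45 + 3(18.998)
    = 48.044 + 6.048 + 35.450 + 56.994 = 146.536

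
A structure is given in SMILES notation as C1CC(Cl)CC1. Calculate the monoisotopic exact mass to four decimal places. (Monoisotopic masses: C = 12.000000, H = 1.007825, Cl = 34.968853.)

104.0393

Atom tally by fragment:
  cyclopentane ring core → C:5 H:10
  (− 1 ring H displaced by substituents)
  + Cl → Cl:1
Element totals:
  C: 5
  H: 9
  Cl: 1
Molecular formula: C5H9Cl.
  M = 5(12.0) + 9(1.007825) + 34.968853
    = 60.000000 + 9.070425 + 34.968853 = 104.039278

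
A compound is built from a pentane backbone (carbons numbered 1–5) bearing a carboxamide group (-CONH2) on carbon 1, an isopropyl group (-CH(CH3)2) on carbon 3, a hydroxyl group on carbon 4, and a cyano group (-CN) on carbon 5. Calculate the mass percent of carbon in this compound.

60.58%

Atom tally by fragment:
  H2NOCCH2 → C:2 H:4 O:1 N:1
  CH2 → C:1 H:2
  CH(CH(CH3)2) → C:4 H:8
  CH(OH) → C:1 H:2 O:1
  CH2CN → C:2 H:2 N:1
Element totals:
  C: 10
  H: 18
  N: 2
  O: 2
Molecular formula: C10H18N2O2.
Molar mass = 198.266 g/mol.
Mass from C: 10 × 12.011 = 120.110 g/mol.
%C = 120.110 / 198.266 × 100 = 60.58%.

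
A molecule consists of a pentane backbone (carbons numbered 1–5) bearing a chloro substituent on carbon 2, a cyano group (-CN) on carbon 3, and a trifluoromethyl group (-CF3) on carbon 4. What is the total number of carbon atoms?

7

Atom tally by fragment:
  CH3 → C:1 H:3
  CH(Cl) → C:1 H:1 Cl:1
  CH(CN) → C:2 H:1 N:1
  CH(CF3) → C:2 H:1 F:3
  CH3 → C:1 H:3
Element totals:
  C: 7
  H: 9
  Cl: 1
  F: 3
  N: 1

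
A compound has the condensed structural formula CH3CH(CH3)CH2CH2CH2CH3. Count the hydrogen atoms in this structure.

16

Element totals:
  C: 7
  H: 16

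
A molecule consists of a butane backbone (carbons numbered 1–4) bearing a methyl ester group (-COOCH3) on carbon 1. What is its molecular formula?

C6H12O2

Atom tally by fragment:
  CH3OOCCH2 → C:3 H:5 O:2
  CH2 → C:1 H:2
  CH2 → C:1 H:2
  CH3 → C:1 H:3
Element totals:
  C: 6
  H: 12
  O: 2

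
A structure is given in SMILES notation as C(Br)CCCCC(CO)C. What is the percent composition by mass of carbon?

45.95%

Atom tally by fragment:
  BrCH2 → C:1 H:2 Br:1
  CH2 → C:1 H:2
  CH2 → C:1 H:2
  CH2 → C:1 H:2
  CH2 → C:1 H:2
  CH(CH2OH) → C:2 H:4 O:1
  CH3 → C:1 H:3
Element totals:
  C: 8
  H: 17
  Br: 1
  O: 1
Molecular formula: C8H17BrO.
Molar mass = 209.127 g/mol.
Mass from C: 8 × 12.011 = 96.088 g/mol.
%C = 96.088 / 209.127 × 100 = 45.95%.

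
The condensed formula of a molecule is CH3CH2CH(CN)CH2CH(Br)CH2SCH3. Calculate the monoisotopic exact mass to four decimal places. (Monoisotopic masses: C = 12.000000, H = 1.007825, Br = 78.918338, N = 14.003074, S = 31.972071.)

235.0030

Atom tally by fragment:
  CH3 → C:1 H:3
  CH2 → C:1 H:2
  CH(CN) → C:2 H:1 N:1
  CH2 → C:1 H:2
  CH(Br) → C:1 H:1 Br:1
  CH2SCH3 → C:2 H:5 S:1
Element totals:
  C: 8
  H: 14
  Br: 1
  N: 1
  S: 1
Molecular formula: C8H14BrNS.
  M = 8(12.0) + 14(1.007825) + 78.918338 + 14.003074 + 31.972071
    = 96.000000 + 14.109550 + 78.918338 + 14.003074 + 31.972071 = 235.003033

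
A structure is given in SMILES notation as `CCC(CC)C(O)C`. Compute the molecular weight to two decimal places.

Atom tally by fragment:
  CH3 → C:1 H:3
  CH2 → C:1 H:2
  CH(C2H5) → C:3 H:6
  CH(OH) → C:1 H:2 O:1
  CH3 → C:1 H:3
Element totals:
  C: 7
  H: 16
  O: 1
Molecular formula: C7H16O.
  M = 7(12.011) + 16(1.008) + 15.999
    = 84.077 + 16.128 + 15.999 = 116.204

116.20 g/mol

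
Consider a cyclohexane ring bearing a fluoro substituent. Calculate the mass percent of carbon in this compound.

Atom tally by fragment:
  cyclohexane ring core → C:6 H:12
  (− 1 ring H displaced by substituents)
  + F → F:1
Element totals:
  C: 6
  H: 11
  F: 1
Molecular formula: C6H11F.
Molar mass = 102.152 g/mol.
Mass from C: 6 × 12.011 = 72.066 g/mol.
%C = 72.066 / 102.152 × 100 = 70.55%.

70.55%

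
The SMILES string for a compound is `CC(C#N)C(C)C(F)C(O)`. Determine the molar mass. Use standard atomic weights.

Atom tally by fragment:
  CH3 → C:1 H:3
  CH(CN) → C:2 H:1 N:1
  CH(CH3) → C:2 H:4
  CH(F) → C:1 H:1 F:1
  CH2OH → C:1 H:3 O:1
Element totals:
  C: 7
  H: 12
  F: 1
  N: 1
  O: 1
Molecular formula: C7H12FNO.
  M = 7(12.011) + 12(1.008) + 18.998 + 14.007 + 15.999
    = 84.077 + 12.096 + 18.998 + 14.007 + 15.999 = 145.177

145.18 g/mol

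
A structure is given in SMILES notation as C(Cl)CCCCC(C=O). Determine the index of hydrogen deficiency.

1

Atom tally by fragment:
  ClCH2 → C:1 H:2 Cl:1
  CH2 → C:1 H:2
  CH2 → C:1 H:2
  CH2 → C:1 H:2
  CH2 → C:1 H:2
  CH2CHO → C:2 H:3 O:1
Element totals:
  C: 7
  H: 13
  Cl: 1
  O: 1
Molecular formula: C7H13ClO.
DoU = (2C + 2 + N − H − X) / 2 = (2·7 + 2 + 0 − 13 − 1) / 2 = 1.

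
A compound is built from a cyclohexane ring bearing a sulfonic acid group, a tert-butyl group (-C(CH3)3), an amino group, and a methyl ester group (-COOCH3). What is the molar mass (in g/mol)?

293.38 g/mol

Atom tally by fragment:
  cyclohexane ring core → C:6 H:12
  (− 4 ring H displaced by substituents)
  + SO3H → S:1 O:3 H:1
  + C(CH3)3 → C:4 H:9
  + NH2 → N:1 H:2
  + COOCH3 → C:2 H:3 O:2
Element totals:
  C: 12
  H: 23
  N: 1
  O: 5
  S: 1
Molecular formula: C12H23NO5S.
  M = 12(12.011) + 23(1.008) + 14.007 + 5(15.999) + 32.06
    = 144.132 + 23.184 + 14.007 + 79.995 + 32.060 = 293.378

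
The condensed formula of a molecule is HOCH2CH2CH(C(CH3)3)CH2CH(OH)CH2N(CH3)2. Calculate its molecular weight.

217.35 g/mol

Element totals:
  C: 12
  H: 27
  N: 1
  O: 2
Molecular formula: C12H27NO2.
  M = 12(12.011) + 27(1.008) + 14.007 + 2(15.999)
    = 144.132 + 27.216 + 14.007 + 31.998 = 217.353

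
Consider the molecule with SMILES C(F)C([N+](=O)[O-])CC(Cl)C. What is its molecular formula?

C5H9ClFNO2

Atom tally by fragment:
  FCH2 → C:1 H:2 F:1
  CH(NO2) → C:1 H:1 N:1 O:2
  CH2 → C:1 H:2
  CH(Cl) → C:1 H:1 Cl:1
  CH3 → C:1 H:3
Element totals:
  C: 5
  H: 9
  Cl: 1
  F: 1
  N: 1
  O: 2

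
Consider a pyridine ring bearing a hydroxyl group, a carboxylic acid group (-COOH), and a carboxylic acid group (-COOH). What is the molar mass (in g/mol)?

183.12 g/mol

Atom tally by fragment:
  pyridine ring core → C:5 H:5 N:1
  (− 3 ring H displaced by substituents)
  + OH → O:1 H:1
  + COOH → C:1 H:1 O:2
  + COOH → C:1 H:1 O:2
Element totals:
  C: 7
  H: 5
  N: 1
  O: 5
Molecular formula: C7H5NO5.
  M = 7(12.011) + 5(1.008) + 14.007 + 5(15.999)
    = 84.077 + 5.040 + 14.007 + 79.995 = 183.119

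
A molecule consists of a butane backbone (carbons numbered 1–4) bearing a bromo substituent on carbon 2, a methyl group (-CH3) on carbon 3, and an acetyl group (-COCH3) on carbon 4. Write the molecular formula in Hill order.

C7H13BrO

Atom tally by fragment:
  CH3 → C:1 H:3
  CH(Br) → C:1 H:1 Br:1
  CH(CH3) → C:2 H:4
  CH2COCH3 → C:3 H:5 O:1
Element totals:
  C: 7
  H: 13
  Br: 1
  O: 1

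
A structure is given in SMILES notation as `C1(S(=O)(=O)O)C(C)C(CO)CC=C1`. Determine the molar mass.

206.26 g/mol

Atom tally by fragment:
  cyclohexene ring core → C:6 H:10
  (− 3 ring H displaced by substituents)
  + SO3H → S:1 O:3 H:1
  + CH3 → C:1 H:3
  + CH2OH → C:1 H:3 O:1
Element totals:
  C: 8
  H: 14
  O: 4
  S: 1
Molecular formula: C8H14O4S.
  M = 8(12.011) + 14(1.008) + 4(15.999) + 32.06
    = 96.088 + 14.112 + 63.996 + 32.060 = 206.256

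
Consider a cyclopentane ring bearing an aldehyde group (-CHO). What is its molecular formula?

C6H10O

Atom tally by fragment:
  cyclopentane ring core → C:5 H:10
  (− 1 ring H displaced by substituents)
  + CHO → C:1 H:1 O:1
Element totals:
  C: 6
  H: 10
  O: 1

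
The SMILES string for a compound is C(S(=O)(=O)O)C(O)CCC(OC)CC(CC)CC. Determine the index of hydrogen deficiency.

Atom tally by fragment:
  HO3SCH2 → C:1 H:3 S:1 O:3
  CH(OH) → C:1 H:2 O:1
  CH2 → C:1 H:2
  CH2 → C:1 H:2
  CH(OCH3) → C:2 H:4 O:1
  CH2 → C:1 H:2
  CH(C2H5) → C:3 H:6
  CH2 → C:1 H:2
  CH3 → C:1 H:3
Element totals:
  C: 12
  H: 26
  O: 5
  S: 1
Molecular formula: C12H26O5S.
DoU = (2C + 2 + N − H − X) / 2 = (2·12 + 2 + 0 − 26 − 0) / 2 = 0.

0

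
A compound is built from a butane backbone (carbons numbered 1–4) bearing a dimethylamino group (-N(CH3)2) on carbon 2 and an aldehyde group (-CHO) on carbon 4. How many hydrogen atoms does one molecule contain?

15

Atom tally by fragment:
  CH3 → C:1 H:3
  CH(N(CH3)2) → C:3 H:7 N:1
  CH2 → C:1 H:2
  CH2CHO → C:2 H:3 O:1
Element totals:
  C: 7
  H: 15
  N: 1
  O: 1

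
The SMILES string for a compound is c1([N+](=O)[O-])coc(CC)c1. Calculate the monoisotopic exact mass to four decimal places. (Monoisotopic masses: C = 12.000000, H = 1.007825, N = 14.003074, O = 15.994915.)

Atom tally by fragment:
  furan ring core → C:4 H:4 O:1
  (− 2 ring H displaced by substituents)
  + NO2 → N:1 O:2
  + C2H5 → C:2 H:5
Element totals:
  C: 6
  H: 7
  N: 1
  O: 3
Molecular formula: C6H7NO3.
  M = 6(12.0) + 7(1.007825) + 14.003074 + 3(15.994915)
    = 72.000000 + 7.054775 + 14.003074 + 47.984745 = 141.042594

141.0426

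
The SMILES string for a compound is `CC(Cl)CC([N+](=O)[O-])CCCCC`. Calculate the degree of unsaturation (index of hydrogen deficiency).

1

Atom tally by fragment:
  CH3 → C:1 H:3
  CH(Cl) → C:1 H:1 Cl:1
  CH2 → C:1 H:2
  CH(NO2) → C:1 H:1 N:1 O:2
  CH2 → C:1 H:2
  CH2 → C:1 H:2
  CH2 → C:1 H:2
  CH2 → C:1 H:2
  CH3 → C:1 H:3
Element totals:
  C: 9
  H: 18
  Cl: 1
  N: 1
  O: 2
Molecular formula: C9H18ClNO2.
DoU = (2C + 2 + N − H − X) / 2 = (2·9 + 2 + 1 − 18 − 1) / 2 = 1.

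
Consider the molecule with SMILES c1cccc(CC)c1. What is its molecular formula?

C8H10

Atom tally by fragment:
  benzene ring core → C:6 H:6
  (− 1 ring H displaced by substituents)
  + C2H5 → C:2 H:5
Element totals:
  C: 8
  H: 10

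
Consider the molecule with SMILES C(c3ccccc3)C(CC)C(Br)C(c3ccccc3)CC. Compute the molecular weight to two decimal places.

Atom tally by fragment:
  C6H5CH2 → C:7 H:7
  CH(C2H5) → C:3 H:6
  CH(Br) → C:1 H:1 Br:1
  CH(C6H5) → C:7 H:6
  CH2 → C:1 H:2
  CH3 → C:1 H:3
Element totals:
  C: 20
  H: 25
  Br: 1
Molecular formula: C20H25Br.
  M = 20(12.011) + 25(1.008) + 79.904
    = 240.220 + 25.200 + 79.904 = 345.324

345.32 g/mol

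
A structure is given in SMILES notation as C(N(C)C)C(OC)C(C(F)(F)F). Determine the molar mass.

Atom tally by fragment:
  (CH3)2NCH2 → C:3 H:8 N:1
  CH(OCH3) → C:2 H:4 O:1
  CH2CF3 → C:2 H:2 F:3
Element totals:
  C: 7
  H: 14
  F: 3
  N: 1
  O: 1
Molecular formula: C7H14F3NO.
  M = 7(12.011) + 14(1.008) + 3(18.998) + 14.007 + 15.999
    = 84.077 + 14.112 + 56.994 + 14.007 + 15.999 = 185.189

185.19 g/mol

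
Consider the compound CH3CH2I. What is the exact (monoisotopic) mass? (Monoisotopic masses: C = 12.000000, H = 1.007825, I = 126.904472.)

Element totals:
  C: 2
  H: 5
  I: 1
Molecular formula: C2H5I.
  M = 2(12.0) + 5(1.007825) + 126.904472
    = 24.000000 + 5.039125 + 126.904472 = 155.943597

155.9436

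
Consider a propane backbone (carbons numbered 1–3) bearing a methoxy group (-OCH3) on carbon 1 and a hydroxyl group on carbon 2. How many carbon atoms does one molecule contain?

4

Atom tally by fragment:
  CH3OCH2 → C:2 H:5 O:1
  CH(OH) → C:1 H:2 O:1
  CH3 → C:1 H:3
Element totals:
  C: 4
  H: 10
  O: 2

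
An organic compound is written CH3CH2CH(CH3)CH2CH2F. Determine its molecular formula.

Element totals:
  C: 6
  H: 13
  F: 1

C6H13F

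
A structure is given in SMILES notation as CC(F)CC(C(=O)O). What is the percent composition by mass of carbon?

49.99%

Atom tally by fragment:
  CH3 → C:1 H:3
  CH(F) → C:1 H:1 F:1
  CH2 → C:1 H:2
  CH2COOH → C:2 H:3 O:2
Element totals:
  C: 5
  H: 9
  F: 1
  O: 2
Molecular formula: C5H9FO2.
Molar mass = 120.123 g/mol.
Mass from C: 5 × 12.011 = 60.055 g/mol.
%C = 60.055 / 120.123 × 100 = 49.99%.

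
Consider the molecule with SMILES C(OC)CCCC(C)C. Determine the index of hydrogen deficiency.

0

Atom tally by fragment:
  CH3OCH2 → C:2 H:5 O:1
  CH2 → C:1 H:2
  CH2 → C:1 H:2
  CH2 → C:1 H:2
  CH(CH3) → C:2 H:4
  CH3 → C:1 H:3
Element totals:
  C: 8
  H: 18
  O: 1
Molecular formula: C8H18O.
DoU = (2C + 2 + N − H − X) / 2 = (2·8 + 2 + 0 − 18 − 0) / 2 = 0.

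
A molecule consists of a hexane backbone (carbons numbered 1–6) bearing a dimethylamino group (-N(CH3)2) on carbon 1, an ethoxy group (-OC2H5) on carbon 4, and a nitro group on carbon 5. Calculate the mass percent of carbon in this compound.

Atom tally by fragment:
  (CH3)2NCH2 → C:3 H:8 N:1
  CH2 → C:1 H:2
  CH2 → C:1 H:2
  CH(OC2H5) → C:3 H:6 O:1
  CH(NO2) → C:1 H:1 N:1 O:2
  CH3 → C:1 H:3
Element totals:
  C: 10
  H: 22
  N: 2
  O: 3
Molecular formula: C10H22N2O3.
Molar mass = 218.297 g/mol.
Mass from C: 10 × 12.011 = 120.110 g/mol.
%C = 120.110 / 218.297 × 100 = 55.02%.

55.02%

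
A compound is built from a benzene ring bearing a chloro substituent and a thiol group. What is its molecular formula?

C6H5ClS

Atom tally by fragment:
  benzene ring core → C:6 H:6
  (− 2 ring H displaced by substituents)
  + Cl → Cl:1
  + SH → S:1 H:1
Element totals:
  C: 6
  H: 5
  Cl: 1
  S: 1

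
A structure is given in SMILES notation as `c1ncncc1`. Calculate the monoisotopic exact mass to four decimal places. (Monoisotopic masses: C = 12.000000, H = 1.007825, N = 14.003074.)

80.0374

Atom tally by fragment:
  pyrimidine ring core → C:4 H:4 N:2
Element totals:
  C: 4
  H: 4
  N: 2
Molecular formula: C4H4N2.
  M = 4(12.0) + 4(1.007825) + 2(14.003074)
    = 48.000000 + 4.031300 + 28.006148 = 80.037448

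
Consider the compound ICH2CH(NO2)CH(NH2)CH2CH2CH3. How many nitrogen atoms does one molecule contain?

Atom tally by fragment:
  ICH2 → C:1 H:2 I:1
  CH(NO2) → C:1 H:1 N:1 O:2
  CH(NH2) → C:1 H:3 N:1
  CH2 → C:1 H:2
  CH2 → C:1 H:2
  CH3 → C:1 H:3
Element totals:
  C: 6
  H: 13
  I: 1
  N: 2
  O: 2

2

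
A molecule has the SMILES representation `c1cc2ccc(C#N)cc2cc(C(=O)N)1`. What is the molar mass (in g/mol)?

196.21 g/mol

Atom tally by fragment:
  naphthalene ring system core → C:10 H:8
  (− 2 ring H displaced by substituents)
  + CN → C:1 N:1
  + CONH2 → C:1 H:2 O:1 N:1
Element totals:
  C: 12
  H: 8
  N: 2
  O: 1
Molecular formula: C12H8N2O.
  M = 12(12.011) + 8(1.008) + 2(14.007) + 15.999
    = 144.132 + 8.064 + 28.014 + 15.999 = 196.209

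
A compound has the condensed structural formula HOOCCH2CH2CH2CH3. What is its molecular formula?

Atom tally by fragment:
  HOOCCH2 → C:2 H:3 O:2
  CH2 → C:1 H:2
  CH2 → C:1 H:2
  CH3 → C:1 H:3
Element totals:
  C: 5
  H: 10
  O: 2

C5H10O2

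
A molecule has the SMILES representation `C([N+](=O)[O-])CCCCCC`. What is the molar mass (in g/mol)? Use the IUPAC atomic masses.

145.20 g/mol

Atom tally by fragment:
  O2NCH2 → C:1 H:2 N:1 O:2
  CH2 → C:1 H:2
  CH2 → C:1 H:2
  CH2 → C:1 H:2
  CH2 → C:1 H:2
  CH2 → C:1 H:2
  CH3 → C:1 H:3
Element totals:
  C: 7
  H: 15
  N: 1
  O: 2
Molecular formula: C7H15NO2.
  M = 7(12.011) + 15(1.008) + 14.007 + 2(15.999)
    = 84.077 + 15.120 + 14.007 + 31.998 = 145.202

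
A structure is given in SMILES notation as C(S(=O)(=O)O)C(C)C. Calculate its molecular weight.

138.18 g/mol

Atom tally by fragment:
  HO3SCH2 → C:1 H:3 S:1 O:3
  CH(CH3) → C:2 H:4
  CH3 → C:1 H:3
Element totals:
  C: 4
  H: 10
  O: 3
  S: 1
Molecular formula: C4H10O3S.
  M = 4(12.011) + 10(1.008) + 3(15.999) + 32.06
    = 48.044 + 10.080 + 47.997 + 32.060 = 138.181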